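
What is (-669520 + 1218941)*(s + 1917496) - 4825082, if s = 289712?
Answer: 1212681601486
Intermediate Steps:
(-669520 + 1218941)*(s + 1917496) - 4825082 = (-669520 + 1218941)*(289712 + 1917496) - 4825082 = 549421*2207208 - 4825082 = 1212686426568 - 4825082 = 1212681601486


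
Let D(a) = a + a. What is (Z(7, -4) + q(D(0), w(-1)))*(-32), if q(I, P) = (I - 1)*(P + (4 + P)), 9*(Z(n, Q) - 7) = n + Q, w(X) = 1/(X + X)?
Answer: -416/3 ≈ -138.67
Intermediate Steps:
w(X) = 1/(2*X)
Z(n, Q) = 7 + Q/9 + n/9 (Z(n, Q) = 7 + (n + Q)/9 = 7 + (Q + n)/9 = 7 + (Q/9 + n/9) = 7 + Q/9 + n/9)
D(a) = 2*a
q(I, P) = (-1 + I)*(4 + 2*P)
(Z(7, -4) + q(D(0), w(-1)))*(-32) = ((7 + (⅑)*(-4) + (⅑)*7) + (-4 - 1/(-1) + 4*(2*0) + 2*(2*0)*((½)/(-1))))*(-32) = ((7 - 4/9 + 7/9) + (-4 - (-1) + 4*0 + 2*0*((½)*(-1))))*(-32) = (22/3 + (-4 - 2*(-½) + 0 + 2*0*(-½)))*(-32) = (22/3 + (-4 + 1 + 0 + 0))*(-32) = (22/3 - 3)*(-32) = (13/3)*(-32) = -416/3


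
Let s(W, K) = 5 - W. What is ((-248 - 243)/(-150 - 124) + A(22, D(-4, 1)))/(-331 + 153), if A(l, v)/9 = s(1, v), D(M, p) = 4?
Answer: -10355/48772 ≈ -0.21231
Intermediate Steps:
A(l, v) = 36 (A(l, v) = 9*(5 - 1*1) = 9*(5 - 1) = 9*4 = 36)
((-248 - 243)/(-150 - 124) + A(22, D(-4, 1)))/(-331 + 153) = ((-248 - 243)/(-150 - 124) + 36)/(-331 + 153) = (-491/(-274) + 36)/(-178) = (-491*(-1/274) + 36)*(-1/178) = (491/274 + 36)*(-1/178) = (10355/274)*(-1/178) = -10355/48772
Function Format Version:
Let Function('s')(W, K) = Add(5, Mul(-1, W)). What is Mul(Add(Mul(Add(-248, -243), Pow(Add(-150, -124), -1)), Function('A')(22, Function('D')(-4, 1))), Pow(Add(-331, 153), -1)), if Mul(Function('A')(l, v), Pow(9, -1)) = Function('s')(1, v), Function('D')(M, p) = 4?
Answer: Rational(-10355, 48772) ≈ -0.21231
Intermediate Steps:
Function('A')(l, v) = 36 (Function('A')(l, v) = Mul(9, Add(5, Mul(-1, 1))) = Mul(9, Add(5, -1)) = Mul(9, 4) = 36)
Mul(Add(Mul(Add(-248, -243), Pow(Add(-150, -124), -1)), Function('A')(22, Function('D')(-4, 1))), Pow(Add(-331, 153), -1)) = Mul(Add(Mul(Add(-248, -243), Pow(Add(-150, -124), -1)), 36), Pow(Add(-331, 153), -1)) = Mul(Add(Mul(-491, Pow(-274, -1)), 36), Pow(-178, -1)) = Mul(Add(Mul(-491, Rational(-1, 274)), 36), Rational(-1, 178)) = Mul(Add(Rational(491, 274), 36), Rational(-1, 178)) = Mul(Rational(10355, 274), Rational(-1, 178)) = Rational(-10355, 48772)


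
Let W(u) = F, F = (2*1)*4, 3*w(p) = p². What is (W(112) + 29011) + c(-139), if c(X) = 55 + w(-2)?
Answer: 87226/3 ≈ 29075.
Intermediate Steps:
w(p) = p²/3
c(X) = 169/3 (c(X) = 55 + (⅓)*(-2)² = 55 + (⅓)*4 = 55 + 4/3 = 169/3)
F = 8 (F = 2*4 = 8)
W(u) = 8
(W(112) + 29011) + c(-139) = (8 + 29011) + 169/3 = 29019 + 169/3 = 87226/3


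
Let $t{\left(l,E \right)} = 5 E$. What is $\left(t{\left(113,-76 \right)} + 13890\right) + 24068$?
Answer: $37578$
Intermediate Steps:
$\left(t{\left(113,-76 \right)} + 13890\right) + 24068 = \left(5 \left(-76\right) + 13890\right) + 24068 = \left(-380 + 13890\right) + 24068 = 13510 + 24068 = 37578$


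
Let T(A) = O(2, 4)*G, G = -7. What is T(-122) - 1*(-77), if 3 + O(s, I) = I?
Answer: 70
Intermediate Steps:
O(s, I) = -3 + I
T(A) = -7 (T(A) = (-3 + 4)*(-7) = 1*(-7) = -7)
T(-122) - 1*(-77) = -7 - 1*(-77) = -7 + 77 = 70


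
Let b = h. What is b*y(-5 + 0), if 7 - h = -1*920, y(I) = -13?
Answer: -12051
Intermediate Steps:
h = 927 (h = 7 - (-1)*920 = 7 - 1*(-920) = 7 + 920 = 927)
b = 927
b*y(-5 + 0) = 927*(-13) = -12051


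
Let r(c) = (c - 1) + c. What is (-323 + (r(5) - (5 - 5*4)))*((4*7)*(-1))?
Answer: 8372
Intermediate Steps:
r(c) = -1 + 2*c (r(c) = (-1 + c) + c = -1 + 2*c)
(-323 + (r(5) - (5 - 5*4)))*((4*7)*(-1)) = (-323 + ((-1 + 2*5) - (5 - 5*4)))*((4*7)*(-1)) = (-323 + ((-1 + 10) - (5 - 20)))*(28*(-1)) = (-323 + (9 - 1*(-15)))*(-28) = (-323 + (9 + 15))*(-28) = (-323 + 24)*(-28) = -299*(-28) = 8372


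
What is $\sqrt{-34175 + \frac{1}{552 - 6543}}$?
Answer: $\frac{i \sqrt{1226611874166}}{5991} \approx 184.86 i$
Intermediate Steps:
$\sqrt{-34175 + \frac{1}{552 - 6543}} = \sqrt{-34175 + \frac{1}{-5991}} = \sqrt{-34175 - \frac{1}{5991}} = \sqrt{- \frac{204742426}{5991}} = \frac{i \sqrt{1226611874166}}{5991}$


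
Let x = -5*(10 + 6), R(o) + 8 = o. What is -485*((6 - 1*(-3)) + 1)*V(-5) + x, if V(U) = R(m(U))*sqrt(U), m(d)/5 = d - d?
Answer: -80 + 38800*I*sqrt(5) ≈ -80.0 + 86760.0*I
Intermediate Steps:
m(d) = 0 (m(d) = 5*(d - d) = 5*0 = 0)
R(o) = -8 + o
V(U) = -8*sqrt(U) (V(U) = (-8 + 0)*sqrt(U) = -8*sqrt(U))
x = -80 (x = -5*16 = -80)
-485*((6 - 1*(-3)) + 1)*V(-5) + x = -485*((6 - 1*(-3)) + 1)*(-8*I*sqrt(5)) - 80 = -485*((6 + 3) + 1)*(-8*I*sqrt(5)) - 80 = -485*(9 + 1)*(-8*I*sqrt(5)) - 80 = -4850*(-8*I*sqrt(5)) - 80 = -(-38800)*I*sqrt(5) - 80 = 38800*I*sqrt(5) - 80 = -80 + 38800*I*sqrt(5)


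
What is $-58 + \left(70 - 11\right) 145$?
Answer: $8497$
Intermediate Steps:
$-58 + \left(70 - 11\right) 145 = -58 + 59 \cdot 145 = -58 + 8555 = 8497$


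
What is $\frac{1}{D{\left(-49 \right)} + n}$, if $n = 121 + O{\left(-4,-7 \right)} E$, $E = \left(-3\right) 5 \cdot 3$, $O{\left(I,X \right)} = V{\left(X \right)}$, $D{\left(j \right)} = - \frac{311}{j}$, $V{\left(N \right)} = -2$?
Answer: $\frac{49}{10650} \approx 0.0046009$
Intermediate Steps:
$O{\left(I,X \right)} = -2$
$E = -45$ ($E = \left(-15\right) 3 = -45$)
$n = 211$ ($n = 121 - -90 = 121 + 90 = 211$)
$\frac{1}{D{\left(-49 \right)} + n} = \frac{1}{- \frac{311}{-49} + 211} = \frac{1}{\left(-311\right) \left(- \frac{1}{49}\right) + 211} = \frac{1}{\frac{311}{49} + 211} = \frac{1}{\frac{10650}{49}} = \frac{49}{10650}$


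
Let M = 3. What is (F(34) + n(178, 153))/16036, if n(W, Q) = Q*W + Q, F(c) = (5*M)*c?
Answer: 27897/16036 ≈ 1.7396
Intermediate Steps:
F(c) = 15*c (F(c) = (5*3)*c = 15*c)
n(W, Q) = Q + Q*W
(F(34) + n(178, 153))/16036 = (15*34 + 153*(1 + 178))/16036 = (510 + 153*179)*(1/16036) = (510 + 27387)*(1/16036) = 27897*(1/16036) = 27897/16036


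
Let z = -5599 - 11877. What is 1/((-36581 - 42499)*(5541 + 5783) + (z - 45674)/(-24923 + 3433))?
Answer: -2149/1924433619765 ≈ -1.1167e-9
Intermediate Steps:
z = -17476
1/((-36581 - 42499)*(5541 + 5783) + (z - 45674)/(-24923 + 3433)) = 1/((-36581 - 42499)*(5541 + 5783) + (-17476 - 45674)/(-24923 + 3433)) = 1/(-79080*11324 - 63150/(-21490)) = 1/(-895501920 - 63150*(-1/21490)) = 1/(-895501920 + 6315/2149) = 1/(-1924433619765/2149) = -2149/1924433619765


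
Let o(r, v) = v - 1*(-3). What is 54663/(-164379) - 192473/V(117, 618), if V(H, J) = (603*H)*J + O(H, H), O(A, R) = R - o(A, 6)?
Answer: -804993179435/2389009100418 ≈ -0.33696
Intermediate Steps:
o(r, v) = 3 + v (o(r, v) = v + 3 = 3 + v)
O(A, R) = -9 + R (O(A, R) = R - (3 + 6) = R - 1*9 = R - 9 = -9 + R)
V(H, J) = -9 + H + 603*H*J (V(H, J) = (603*H)*J + (-9 + H) = 603*H*J + (-9 + H) = -9 + H + 603*H*J)
54663/(-164379) - 192473/V(117, 618) = 54663/(-164379) - 192473/(-9 + 117 + 603*117*618) = 54663*(-1/164379) - 192473/(-9 + 117 + 43600518) = -18221/54793 - 192473/43600626 = -804993179435/2389009100418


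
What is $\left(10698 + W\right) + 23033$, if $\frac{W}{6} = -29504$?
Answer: $-143293$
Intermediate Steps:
$W = -177024$ ($W = 6 \left(-29504\right) = -177024$)
$\left(10698 + W\right) + 23033 = \left(10698 - 177024\right) + 23033 = -166326 + 23033 = -143293$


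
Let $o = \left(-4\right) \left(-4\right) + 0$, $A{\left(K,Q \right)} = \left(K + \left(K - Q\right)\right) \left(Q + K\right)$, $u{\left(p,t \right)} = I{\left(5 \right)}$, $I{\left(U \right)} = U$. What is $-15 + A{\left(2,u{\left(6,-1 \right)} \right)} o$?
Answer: $-127$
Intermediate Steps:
$u{\left(p,t \right)} = 5$
$A{\left(K,Q \right)} = \left(K + Q\right) \left(- Q + 2 K\right)$ ($A{\left(K,Q \right)} = \left(- Q + 2 K\right) \left(K + Q\right) = \left(K + Q\right) \left(- Q + 2 K\right)$)
$o = 16$ ($o = 16 + 0 = 16$)
$-15 + A{\left(2,u{\left(6,-1 \right)} \right)} o = -15 + \left(- 5^{2} + 2 \cdot 2^{2} + 2 \cdot 5\right) 16 = -15 + \left(\left(-1\right) 25 + 2 \cdot 4 + 10\right) 16 = -15 + \left(-25 + 8 + 10\right) 16 = -15 - 112 = -127$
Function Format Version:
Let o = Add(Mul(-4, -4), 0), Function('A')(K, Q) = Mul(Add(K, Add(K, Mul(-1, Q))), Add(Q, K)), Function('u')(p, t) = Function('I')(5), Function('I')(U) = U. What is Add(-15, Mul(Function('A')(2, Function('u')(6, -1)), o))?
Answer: -127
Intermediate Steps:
Function('u')(p, t) = 5
Function('A')(K, Q) = Mul(Add(K, Q), Add(Mul(-1, Q), Mul(2, K))) (Function('A')(K, Q) = Mul(Add(Mul(-1, Q), Mul(2, K)), Add(K, Q)) = Mul(Add(K, Q), Add(Mul(-1, Q), Mul(2, K))))
o = 16 (o = Add(16, 0) = 16)
Add(-15, Mul(Function('A')(2, Function('u')(6, -1)), o)) = Add(-15, Mul(Add(Mul(-1, Pow(5, 2)), Mul(2, Pow(2, 2)), Mul(2, 5)), 16)) = Add(-15, Mul(Add(Mul(-1, 25), Mul(2, 4), 10), 16)) = Add(-15, Mul(Add(-25, 8, 10), 16)) = Add(-15, Mul(-7, 16)) = Add(-15, -112) = -127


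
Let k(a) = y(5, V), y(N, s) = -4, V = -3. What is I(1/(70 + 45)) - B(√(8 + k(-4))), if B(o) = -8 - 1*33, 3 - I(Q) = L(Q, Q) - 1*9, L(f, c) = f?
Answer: 6094/115 ≈ 52.991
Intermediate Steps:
I(Q) = 12 - Q (I(Q) = 3 - (Q - 1*9) = 3 - (Q - 9) = 3 - (-9 + Q) = 3 + (9 - Q) = 12 - Q)
k(a) = -4
B(o) = -41 (B(o) = -8 - 33 = -41)
I(1/(70 + 45)) - B(√(8 + k(-4))) = (12 - 1/(70 + 45)) - 1*(-41) = (12 - 1/115) + 41 = 1379/115 + 41 = 6094/115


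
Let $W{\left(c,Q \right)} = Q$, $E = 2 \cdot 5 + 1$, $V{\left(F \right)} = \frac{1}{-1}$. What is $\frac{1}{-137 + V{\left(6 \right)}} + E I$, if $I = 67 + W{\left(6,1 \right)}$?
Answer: $\frac{103223}{138} \approx 747.99$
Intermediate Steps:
$V{\left(F \right)} = -1$
$E = 11$ ($E = 10 + 1 = 11$)
$I = 68$ ($I = 67 + 1 = 68$)
$\frac{1}{-137 + V{\left(6 \right)}} + E I = \frac{1}{-137 - 1} + 11 \cdot 68 = \frac{1}{-138} + 748 = - \frac{1}{138} + 748 = \frac{103223}{138}$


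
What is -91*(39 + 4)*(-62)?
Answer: 242606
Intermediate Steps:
-91*(39 + 4)*(-62) = -91*43*(-62) = -3913*(-62) = 242606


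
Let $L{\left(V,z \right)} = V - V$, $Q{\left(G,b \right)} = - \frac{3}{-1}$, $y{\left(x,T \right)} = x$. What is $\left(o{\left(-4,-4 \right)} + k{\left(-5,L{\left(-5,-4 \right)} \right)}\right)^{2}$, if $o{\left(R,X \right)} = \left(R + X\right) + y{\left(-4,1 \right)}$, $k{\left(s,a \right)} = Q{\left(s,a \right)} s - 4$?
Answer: $961$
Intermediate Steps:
$Q{\left(G,b \right)} = 3$ ($Q{\left(G,b \right)} = \left(-3\right) \left(-1\right) = 3$)
$L{\left(V,z \right)} = 0$
$k{\left(s,a \right)} = -4 + 3 s$ ($k{\left(s,a \right)} = 3 s - 4 = -4 + 3 s$)
$o{\left(R,X \right)} = -4 + R + X$ ($o{\left(R,X \right)} = \left(R + X\right) - 4 = -4 + R + X$)
$\left(o{\left(-4,-4 \right)} + k{\left(-5,L{\left(-5,-4 \right)} \right)}\right)^{2} = \left(\left(-4 - 4 - 4\right) + \left(-4 + 3 \left(-5\right)\right)\right)^{2} = \left(-12 - 19\right)^{2} = \left(-31\right)^{2} = 961$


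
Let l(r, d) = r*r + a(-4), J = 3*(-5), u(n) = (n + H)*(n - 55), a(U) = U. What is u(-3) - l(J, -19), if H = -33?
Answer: 1867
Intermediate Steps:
u(n) = (-55 + n)*(-33 + n) (u(n) = (n - 33)*(n - 55) = (-33 + n)*(-55 + n) = (-55 + n)*(-33 + n))
J = -15
l(r, d) = -4 + r² (l(r, d) = r*r - 4 = r² - 4 = -4 + r²)
u(-3) - l(J, -19) = (1815 + (-3)² - 88*(-3)) - (-4 + (-15)²) = (1815 + 9 + 264) - (-4 + 225) = 2088 - 1*221 = 2088 - 221 = 1867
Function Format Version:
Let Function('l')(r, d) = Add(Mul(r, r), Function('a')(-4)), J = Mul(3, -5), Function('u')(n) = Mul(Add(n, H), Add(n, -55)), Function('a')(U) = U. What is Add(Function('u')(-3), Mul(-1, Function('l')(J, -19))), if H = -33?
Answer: 1867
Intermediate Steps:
Function('u')(n) = Mul(Add(-55, n), Add(-33, n)) (Function('u')(n) = Mul(Add(n, -33), Add(n, -55)) = Mul(Add(-33, n), Add(-55, n)) = Mul(Add(-55, n), Add(-33, n)))
J = -15
Function('l')(r, d) = Add(-4, Pow(r, 2)) (Function('l')(r, d) = Add(Mul(r, r), -4) = Add(Pow(r, 2), -4) = Add(-4, Pow(r, 2)))
Add(Function('u')(-3), Mul(-1, Function('l')(J, -19))) = Add(Add(1815, Pow(-3, 2), Mul(-88, -3)), Mul(-1, Add(-4, Pow(-15, 2)))) = Add(Add(1815, 9, 264), Mul(-1, Add(-4, 225))) = Add(2088, Mul(-1, 221)) = Add(2088, -221) = 1867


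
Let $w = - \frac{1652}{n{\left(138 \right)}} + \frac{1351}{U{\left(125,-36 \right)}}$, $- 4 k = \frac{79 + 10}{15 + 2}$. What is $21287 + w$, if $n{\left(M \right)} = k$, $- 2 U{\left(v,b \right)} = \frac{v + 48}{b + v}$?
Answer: $\frac{325787525}{15397} \approx 21159.0$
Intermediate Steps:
$k = - \frac{89}{68}$ ($k = - \frac{\left(79 + 10\right) \frac{1}{15 + 2}}{4} = - \frac{89 \cdot \frac{1}{17}}{4} = \left(- \frac{1}{4}\right) \frac{89}{17} = - \frac{89}{68} \approx -1.3088$)
$U{\left(v,b \right)} = - \frac{48 + v}{2 \left(b + v\right)}$ ($U{\left(v,b \right)} = - \frac{\left(v + 48\right) \frac{1}{b + v}}{2} = - \frac{\left(48 + v\right) \frac{1}{b + v}}{2} = - \frac{\frac{1}{b + v} \left(48 + v\right)}{2} = - \frac{48 + v}{2 \left(b + v\right)}$)
$n{\left(M \right)} = - \frac{89}{68}$
$w = - \frac{1968414}{15397}$ ($w = - \frac{1652}{- \frac{89}{68}} + \frac{1351}{\frac{1}{-36 + 125} \left(-24 - \frac{125}{2}\right)} = \left(-1652\right) \left(- \frac{68}{89}\right) + \frac{1351}{\frac{1}{89} \left(-24 - \frac{125}{2}\right)} = \frac{112336}{89} + \frac{1351}{\frac{1}{89} \left(- \frac{173}{2}\right)} = \frac{112336}{89} + \frac{1351}{- \frac{173}{178}} = \frac{112336}{89} + 1351 \left(- \frac{178}{173}\right) = \frac{112336}{89} - \frac{240478}{173} = - \frac{1968414}{15397} \approx -127.84$)
$21287 + w = 21287 - \frac{1968414}{15397} = \frac{325787525}{15397}$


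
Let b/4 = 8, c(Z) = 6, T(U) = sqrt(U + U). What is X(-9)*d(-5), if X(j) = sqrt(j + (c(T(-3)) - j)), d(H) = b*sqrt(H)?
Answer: 32*I*sqrt(30) ≈ 175.27*I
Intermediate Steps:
T(U) = sqrt(2)*sqrt(U) (T(U) = sqrt(2*U) = sqrt(2)*sqrt(U))
b = 32 (b = 4*8 = 32)
d(H) = 32*sqrt(H)
X(j) = sqrt(6) (X(j) = sqrt(j + (6 - j)) = sqrt(6))
X(-9)*d(-5) = sqrt(6)*(32*sqrt(-5)) = sqrt(6)*(32*(I*sqrt(5))) = sqrt(6)*(32*I*sqrt(5)) = 32*I*sqrt(30)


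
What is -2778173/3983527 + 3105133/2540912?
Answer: 5310288030315/10121791556624 ≈ 0.52464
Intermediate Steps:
-2778173/3983527 + 3105133/2540912 = 5310288030315/10121791556624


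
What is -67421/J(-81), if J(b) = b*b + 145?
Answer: -67421/6706 ≈ -10.054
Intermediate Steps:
J(b) = 145 + b**2 (J(b) = b**2 + 145 = 145 + b**2)
-67421/J(-81) = -67421/(145 + (-81)**2) = -67421/(145 + 6561) = -67421/6706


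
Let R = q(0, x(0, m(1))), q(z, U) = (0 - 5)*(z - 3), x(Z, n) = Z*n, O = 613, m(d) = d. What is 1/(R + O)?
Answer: 1/628 ≈ 0.0015924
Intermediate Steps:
q(z, U) = 15 - 5*z (q(z, U) = -5*(-3 + z) = 15 - 5*z)
R = 15 (R = 15 - 5*0 = 15 + 0 = 15)
1/(R + O) = 1/(15 + 613) = 1/628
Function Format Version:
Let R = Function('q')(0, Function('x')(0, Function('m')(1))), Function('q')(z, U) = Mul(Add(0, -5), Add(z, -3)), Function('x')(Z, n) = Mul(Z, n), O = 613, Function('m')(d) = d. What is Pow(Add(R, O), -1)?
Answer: Rational(1, 628) ≈ 0.0015924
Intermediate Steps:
Function('q')(z, U) = Add(15, Mul(-5, z)) (Function('q')(z, U) = Mul(-5, Add(-3, z)) = Add(15, Mul(-5, z)))
R = 15 (R = Add(15, Mul(-5, 0)) = Add(15, 0) = 15)
Pow(Add(R, O), -1) = Pow(Add(15, 613), -1) = Pow(628, -1) = Rational(1, 628)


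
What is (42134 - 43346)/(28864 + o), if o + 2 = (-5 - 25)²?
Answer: -606/14881 ≈ -0.040723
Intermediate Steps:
o = 898 (o = -2 + (-5 - 25)² = -2 + (-30)² = -2 + 900 = 898)
(42134 - 43346)/(28864 + o) = (42134 - 43346)/(28864 + 898) = -1212/29762 = -1212*1/29762 = -606/14881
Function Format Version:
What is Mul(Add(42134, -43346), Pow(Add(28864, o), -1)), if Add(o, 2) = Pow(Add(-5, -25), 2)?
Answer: Rational(-606, 14881) ≈ -0.040723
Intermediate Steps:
o = 898 (o = Add(-2, Pow(Add(-5, -25), 2)) = Add(-2, Pow(-30, 2)) = Add(-2, 900) = 898)
Mul(Add(42134, -43346), Pow(Add(28864, o), -1)) = Mul(Add(42134, -43346), Pow(Add(28864, 898), -1)) = Mul(-1212, Pow(29762, -1)) = Mul(-1212, Rational(1, 29762)) = Rational(-606, 14881)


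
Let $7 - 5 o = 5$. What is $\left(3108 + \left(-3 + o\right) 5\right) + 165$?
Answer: $3260$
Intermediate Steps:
$o = \frac{2}{5}$ ($o = \frac{7}{5} - 1 = \frac{2}{5} \approx 0.4$)
$\left(3108 + \left(-3 + o\right) 5\right) + 165 = \left(3108 + \left(-3 + \frac{2}{5}\right) 5\right) + 165 = \left(3108 - 13\right) + 165 = 3095 + 165 = 3260$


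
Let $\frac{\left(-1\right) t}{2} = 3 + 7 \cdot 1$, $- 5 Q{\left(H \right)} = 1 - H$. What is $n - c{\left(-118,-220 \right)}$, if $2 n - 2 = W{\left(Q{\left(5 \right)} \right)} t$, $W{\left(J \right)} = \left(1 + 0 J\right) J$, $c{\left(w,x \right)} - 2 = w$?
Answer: $109$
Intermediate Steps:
$c{\left(w,x \right)} = 2 + w$
$Q{\left(H \right)} = - \frac{1}{5} + \frac{H}{5}$ ($Q{\left(H \right)} = - \frac{1 - H}{5} = - \frac{1}{5} + \frac{H}{5}$)
$W{\left(J \right)} = J$ ($W{\left(J \right)} = \left(1 + 0\right) J = 1 J = J$)
$t = -20$ ($t = - 2 \left(3 + 7 \cdot 1\right) = - 2 \left(3 + 7\right) = \left(-2\right) 10 = -20$)
$n = -7$ ($n = 1 + \frac{\left(- \frac{1}{5} + \frac{1}{5} \cdot 5\right) \left(-20\right)}{2} = 1 + \frac{\left(- \frac{1}{5} + 1\right) \left(-20\right)}{2} = 1 + \frac{\frac{4}{5} \left(-20\right)}{2} = 1 + \frac{1}{2} \left(-16\right) = 1 - 8 = -7$)
$n - c{\left(-118,-220 \right)} = -7 - \left(2 - 118\right) = -7 - -116 = -7 + 116 = 109$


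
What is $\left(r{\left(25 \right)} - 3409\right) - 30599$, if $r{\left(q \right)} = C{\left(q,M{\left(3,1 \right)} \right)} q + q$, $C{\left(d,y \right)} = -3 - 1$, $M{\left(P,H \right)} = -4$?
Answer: $-34083$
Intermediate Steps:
$C{\left(d,y \right)} = -4$
$r{\left(q \right)} = - 3 q$ ($r{\left(q \right)} = - 4 q + q = - 3 q$)
$\left(r{\left(25 \right)} - 3409\right) - 30599 = \left(\left(-3\right) 25 - 3409\right) - 30599 = \left(-75 - 3409\right) - 30599 = -3484 - 30599 = -34083$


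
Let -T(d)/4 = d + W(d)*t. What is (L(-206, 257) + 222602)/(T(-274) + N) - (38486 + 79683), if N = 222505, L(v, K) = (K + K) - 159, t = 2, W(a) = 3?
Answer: -26419647556/223577 ≈ -1.1817e+5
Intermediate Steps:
L(v, K) = -159 + 2*K (L(v, K) = 2*K - 159 = -159 + 2*K)
T(d) = -24 - 4*d (T(d) = -4*(d + 3*2) = -4*(d + 6) = -4*(6 + d) = -24 - 4*d)
(L(-206, 257) + 222602)/(T(-274) + N) - (38486 + 79683) = ((-159 + 2*257) + 222602)/((-24 - 4*(-274)) + 222505) - (38486 + 79683) = ((-159 + 514) + 222602)/((-24 + 1096) + 222505) - 1*118169 = (355 + 222602)/(1072 + 222505) - 118169 = 222957/223577 - 118169 = -26419647556/223577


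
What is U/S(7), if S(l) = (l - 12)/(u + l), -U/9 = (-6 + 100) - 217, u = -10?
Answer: 3321/5 ≈ 664.20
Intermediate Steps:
U = 1107 (U = -9*((-6 + 100) - 217) = -9*(94 - 217) = -9*(-123) = 1107)
S(l) = (-12 + l)/(-10 + l) (S(l) = (l - 12)/(-10 + l) = (-12 + l)/(-10 + l))
U/S(7) = 1107/(((-12 + 7)/(-10 + 7))) = 1107/((-5/(-3))) = 1107/((-⅓*(-5))) = 1107/(5/3) = 1107*(⅗) = 3321/5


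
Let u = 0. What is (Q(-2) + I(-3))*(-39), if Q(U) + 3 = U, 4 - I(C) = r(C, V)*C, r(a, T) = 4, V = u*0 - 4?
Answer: -429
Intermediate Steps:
V = -4 (V = 0*0 - 4 = 0 - 4 = -4)
I(C) = 4 - 4*C
Q(U) = -3 + U
(Q(-2) + I(-3))*(-39) = ((-3 - 2) + (4 - 4*(-3)))*(-39) = (-5 + (4 + 12))*(-39) = (-5 + 16)*(-39) = 11*(-39) = -429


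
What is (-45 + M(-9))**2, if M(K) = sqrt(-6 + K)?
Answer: (45 - I*sqrt(15))**2 ≈ 2010.0 - 348.57*I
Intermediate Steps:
(-45 + M(-9))**2 = (-45 + sqrt(-6 - 9))**2 = (-45 + sqrt(-15))**2 = (-45 + I*sqrt(15))**2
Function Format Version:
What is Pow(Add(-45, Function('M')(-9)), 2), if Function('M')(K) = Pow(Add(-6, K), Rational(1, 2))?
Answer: Pow(Add(45, Mul(-1, I, Pow(15, Rational(1, 2)))), 2) ≈ Add(2010.0, Mul(-348.57, I))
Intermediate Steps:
Pow(Add(-45, Function('M')(-9)), 2) = Pow(Add(-45, Pow(Add(-6, -9), Rational(1, 2))), 2) = Pow(Add(-45, Pow(-15, Rational(1, 2))), 2) = Pow(Add(-45, Mul(I, Pow(15, Rational(1, 2)))), 2)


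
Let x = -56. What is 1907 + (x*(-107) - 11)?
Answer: 7888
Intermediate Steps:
1907 + (x*(-107) - 11) = 1907 + (-56*(-107) - 11) = 1907 + (5992 - 11) = 1907 + 5981 = 7888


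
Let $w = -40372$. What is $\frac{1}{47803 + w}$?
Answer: $\frac{1}{7431} \approx 0.00013457$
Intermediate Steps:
$\frac{1}{47803 + w} = \frac{1}{47803 - 40372} = \frac{1}{7431}$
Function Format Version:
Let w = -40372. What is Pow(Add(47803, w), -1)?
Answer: Rational(1, 7431) ≈ 0.00013457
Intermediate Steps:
Pow(Add(47803, w), -1) = Pow(Add(47803, -40372), -1) = Pow(7431, -1) = Rational(1, 7431)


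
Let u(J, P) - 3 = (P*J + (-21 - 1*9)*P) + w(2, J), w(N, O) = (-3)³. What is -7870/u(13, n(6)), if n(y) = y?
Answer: 3935/63 ≈ 62.460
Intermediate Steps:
w(N, O) = -27
u(J, P) = -24 - 30*P + J*P (u(J, P) = 3 + ((P*J + (-21 - 1*9)*P) - 27) = 3 + ((J*P + (-21 - 9)*P) - 27) = 3 + ((J*P - 30*P) - 27) = 3 + ((-30*P + J*P) - 27) = 3 + (-27 - 30*P + J*P) = -24 - 30*P + J*P)
-7870/u(13, n(6)) = -7870/(-24 - 30*6 + 13*6) = -7870/(-24 - 180 + 78) = -7870/(-126) = -7870*(-1/126) = 3935/63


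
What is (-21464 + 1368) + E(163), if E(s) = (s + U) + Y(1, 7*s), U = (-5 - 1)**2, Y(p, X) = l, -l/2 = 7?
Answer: -19911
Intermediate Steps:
l = -14 (l = -2*7 = -14)
Y(p, X) = -14
U = 36 (U = (-6)**2 = 36)
E(s) = 22 + s (E(s) = (s + 36) - 14 = (36 + s) - 14 = 22 + s)
(-21464 + 1368) + E(163) = (-21464 + 1368) + (22 + 163) = -20096 + 185 = -19911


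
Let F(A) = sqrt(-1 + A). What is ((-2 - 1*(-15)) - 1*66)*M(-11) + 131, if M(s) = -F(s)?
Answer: 131 + 106*I*sqrt(3) ≈ 131.0 + 183.6*I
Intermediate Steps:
M(s) = -sqrt(-1 + s)
((-2 - 1*(-15)) - 1*66)*M(-11) + 131 = ((-2 - 1*(-15)) - 1*66)*(-sqrt(-1 - 11)) + 131 = ((-2 + 15) - 66)*(-sqrt(-12)) + 131 = (13 - 66)*(-2*I*sqrt(3)) + 131 = -(-106)*I*sqrt(3) + 131 = 106*I*sqrt(3) + 131 = 131 + 106*I*sqrt(3)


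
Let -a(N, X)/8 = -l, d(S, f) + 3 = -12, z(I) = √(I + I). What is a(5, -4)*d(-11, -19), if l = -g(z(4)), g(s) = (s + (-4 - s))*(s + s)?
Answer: -1920*√2 ≈ -2715.3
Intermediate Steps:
z(I) = √2*√I (z(I) = √(2*I) = √2*√I)
g(s) = -8*s
d(S, f) = -15 (d(S, f) = -3 - 12 = -15)
l = 16*√2 (l = -(-8)*√2*√4 = -(-8)*√2*2 = -(-8)*2*√2 = -(-16)*√2 = 16*√2 ≈ 22.627)
a(N, X) = 128*√2 (a(N, X) = -(-8)*16*√2 = -(-128)*√2 = 128*√2)
a(5, -4)*d(-11, -19) = (128*√2)*(-15) = -1920*√2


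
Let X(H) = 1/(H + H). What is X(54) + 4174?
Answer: 450793/108 ≈ 4174.0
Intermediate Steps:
X(H) = 1/(2*H)
X(54) + 4174 = (1/2)/54 + 4174 = (1/2)*(1/54) + 4174 = 1/108 + 4174 = 450793/108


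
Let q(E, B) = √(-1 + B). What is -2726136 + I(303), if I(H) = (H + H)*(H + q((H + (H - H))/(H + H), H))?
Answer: -2542518 + 606*√302 ≈ -2.5320e+6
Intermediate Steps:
I(H) = 2*H*(H + √(-1 + H)) (I(H) = (H + H)*(H + √(-1 + H)) = (2*H)*(H + √(-1 + H)) = 2*H*(H + √(-1 + H)))
-2726136 + I(303) = -2726136 + 2*303*(303 + √(-1 + 303)) = -2726136 + 2*303*(303 + √302) = -2726136 + (183618 + 606*√302) = -2542518 + 606*√302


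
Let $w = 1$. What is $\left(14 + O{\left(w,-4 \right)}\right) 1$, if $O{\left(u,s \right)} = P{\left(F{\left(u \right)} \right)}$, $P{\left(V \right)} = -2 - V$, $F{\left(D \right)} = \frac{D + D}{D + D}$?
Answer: $11$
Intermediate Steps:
$F{\left(D \right)} = 1$ ($F{\left(D \right)} = \frac{2 D}{2 D} = 2 D \frac{1}{2 D} = 1$)
$O{\left(u,s \right)} = -3$ ($O{\left(u,s \right)} = -2 - 1 = -3$)
$\left(14 + O{\left(w,-4 \right)}\right) 1 = \left(14 - 3\right) 1 = 11 \cdot 1 = 11$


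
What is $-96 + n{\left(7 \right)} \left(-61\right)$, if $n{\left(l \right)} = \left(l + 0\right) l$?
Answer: $-3085$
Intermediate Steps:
$n{\left(l \right)} = l^{2}$ ($n{\left(l \right)} = l l = l^{2}$)
$-96 + n{\left(7 \right)} \left(-61\right) = -96 + 7^{2} \left(-61\right) = -96 + 49 \left(-61\right) = -96 - 2989 = -3085$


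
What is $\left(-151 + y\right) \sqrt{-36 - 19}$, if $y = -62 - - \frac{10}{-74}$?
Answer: $- \frac{7886 i \sqrt{55}}{37} \approx - 1580.7 i$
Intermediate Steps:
$y = - \frac{2299}{37}$ ($y = -62 - \left(-10\right) \left(- \frac{1}{74}\right) = -62 - \frac{5}{37} = - \frac{2299}{37} \approx -62.135$)
$\left(-151 + y\right) \sqrt{-36 - 19} = \left(-151 - \frac{2299}{37}\right) \sqrt{-36 - 19} = - \frac{7886 \sqrt{-55}}{37} = - \frac{7886 i \sqrt{55}}{37}$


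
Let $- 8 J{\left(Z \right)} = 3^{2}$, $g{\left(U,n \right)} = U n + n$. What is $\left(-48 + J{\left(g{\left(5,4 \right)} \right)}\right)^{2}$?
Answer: $\frac{154449}{64} \approx 2413.3$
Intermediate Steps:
$g{\left(U,n \right)} = n + U n$
$J{\left(Z \right)} = - \frac{9}{8}$ ($J{\left(Z \right)} = - \frac{3^{2}}{8} = \left(- \frac{1}{8}\right) 9 = - \frac{9}{8}$)
$\left(-48 + J{\left(g{\left(5,4 \right)} \right)}\right)^{2} = \left(-48 - \frac{9}{8}\right)^{2} = \left(- \frac{393}{8}\right)^{2} = \frac{154449}{64}$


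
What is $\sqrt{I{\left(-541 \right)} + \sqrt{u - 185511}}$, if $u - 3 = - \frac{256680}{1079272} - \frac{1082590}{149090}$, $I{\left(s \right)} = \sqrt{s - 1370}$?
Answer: $\frac{\sqrt{2011358281} \sqrt{i} \sqrt{2 \sqrt{187628619678815946834191} + 14079507967 \sqrt{39}}}{2011358281} \approx 15.402 + 15.402 i$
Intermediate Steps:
$I{\left(s \right)} = \sqrt{-1370 + s}$
$u = - \frac{9049393853}{2011358281}$ ($u = 3 - \left(\frac{32085}{134909} + \frac{108259}{14909}\right) = 3 - \frac{15083468696}{2011358281} = - \frac{9049393853}{2011358281} \approx -4.4991$)
$\sqrt{I{\left(-541 \right)} + \sqrt{u - 185511}} = \sqrt{\sqrt{-1370 - 541} + \sqrt{- \frac{9049393853}{2011358281} - 185511}} = \sqrt{\sqrt{-1911} + \sqrt{- \frac{373138135460444}{2011358281}}} = \sqrt{7 i \sqrt{39} + \frac{2 i \sqrt{187628619678815946834191}}{2011358281}}$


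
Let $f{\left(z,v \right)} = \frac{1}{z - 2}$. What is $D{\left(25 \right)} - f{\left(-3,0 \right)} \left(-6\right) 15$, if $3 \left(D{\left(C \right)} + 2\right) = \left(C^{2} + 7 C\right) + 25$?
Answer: $255$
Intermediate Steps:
$f{\left(z,v \right)} = \frac{1}{-2 + z}$
$D{\left(C \right)} = \frac{19}{3} + \frac{C^{2}}{3} + \frac{7 C}{3}$ ($D{\left(C \right)} = -2 + \frac{\left(C^{2} + 7 C\right) + 25}{3} = -2 + \frac{25 + C^{2} + 7 C}{3} = -2 + \left(\frac{25}{3} + \frac{C^{2}}{3} + \frac{7 C}{3}\right) = \frac{19}{3} + \frac{C^{2}}{3} + \frac{7 C}{3}$)
$D{\left(25 \right)} - f{\left(-3,0 \right)} \left(-6\right) 15 = \left(\frac{19}{3} + \frac{25^{2}}{3} + \frac{7}{3} \cdot 25\right) - \frac{1}{-2 - 3} \left(-6\right) 15 = \left(\frac{19}{3} + \frac{1}{3} \cdot 625 + \frac{175}{3}\right) - \frac{1}{-5} \left(-6\right) 15 = \left(\frac{19}{3} + \frac{625}{3} + \frac{175}{3}\right) - \left(- \frac{1}{5}\right) \left(-6\right) 15 = 273 - \frac{6}{5} \cdot 15 = 273 - 18 = 255$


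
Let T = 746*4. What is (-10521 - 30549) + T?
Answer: -38086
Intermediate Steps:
T = 2984
(-10521 - 30549) + T = (-10521 - 30549) + 2984 = -41070 + 2984 = -38086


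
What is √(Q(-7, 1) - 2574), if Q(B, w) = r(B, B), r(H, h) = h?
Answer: I*√2581 ≈ 50.804*I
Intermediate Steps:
Q(B, w) = B
√(Q(-7, 1) - 2574) = √(-7 - 2574) = √(-2581) = I*√2581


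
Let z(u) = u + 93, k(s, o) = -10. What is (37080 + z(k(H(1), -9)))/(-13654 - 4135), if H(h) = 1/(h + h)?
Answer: -37163/17789 ≈ -2.0891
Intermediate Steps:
H(h) = 1/(2*h)
z(u) = 93 + u
(37080 + z(k(H(1), -9)))/(-13654 - 4135) = (37080 + (93 - 10))/(-13654 - 4135) = (37080 + 83)/(-17789) = 37163*(-1/17789) = -37163/17789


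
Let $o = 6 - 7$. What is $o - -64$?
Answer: $63$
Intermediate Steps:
$o = -1$
$o - -64 = -1 - -64 = -1 + 64 = 63$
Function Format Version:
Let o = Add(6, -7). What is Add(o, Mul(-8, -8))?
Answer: 63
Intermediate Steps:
o = -1
Add(o, Mul(-8, -8)) = Add(-1, Mul(-8, -8)) = Add(-1, 64) = 63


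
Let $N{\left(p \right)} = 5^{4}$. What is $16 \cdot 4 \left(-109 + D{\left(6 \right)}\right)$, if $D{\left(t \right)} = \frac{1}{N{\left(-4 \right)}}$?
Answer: $- \frac{4359936}{625} \approx -6975.9$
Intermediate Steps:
$N{\left(p \right)} = 625$
$D{\left(t \right)} = \frac{1}{625}$
$16 \cdot 4 \left(-109 + D{\left(6 \right)}\right) = 16 \cdot 4 \left(-109 + \frac{1}{625}\right) = 64 \left(- \frac{68124}{625}\right) = - \frac{4359936}{625}$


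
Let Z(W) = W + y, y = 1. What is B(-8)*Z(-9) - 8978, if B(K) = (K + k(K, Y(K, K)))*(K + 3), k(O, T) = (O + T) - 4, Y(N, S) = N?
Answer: -10098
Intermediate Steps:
Z(W) = 1 + W (Z(W) = W + 1 = 1 + W)
k(O, T) = -4 + O + T
B(K) = (-4 + 3*K)*(3 + K) (B(K) = (K + (-4 + K + K))*(K + 3) = (K + (-4 + 2*K))*(3 + K) = (-4 + 3*K)*(3 + K))
B(-8)*Z(-9) - 8978 = (-12 + 3*(-8)² + 5*(-8))*(1 - 9) - 8978 = (-12 + 3*64 - 40)*(-8) - 8978 = (-12 + 192 - 40)*(-8) - 8978 = 140*(-8) - 8978 = -1120 - 8978 = -10098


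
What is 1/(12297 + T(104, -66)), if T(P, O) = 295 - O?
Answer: 1/12658 ≈ 7.9001e-5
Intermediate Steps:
1/(12297 + T(104, -66)) = 1/(12297 + (295 - 1*(-66))) = 1/(12297 + (295 + 66)) = 1/(12297 + 361) = 1/12658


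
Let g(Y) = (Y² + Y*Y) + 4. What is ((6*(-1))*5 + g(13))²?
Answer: 97344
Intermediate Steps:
g(Y) = 4 + 2*Y² (g(Y) = (Y² + Y²) + 4 = 2*Y² + 4 = 4 + 2*Y²)
((6*(-1))*5 + g(13))² = ((6*(-1))*5 + (4 + 2*13²))² = (-6*5 + (4 + 2*169))² = (-30 + (4 + 338))² = (-30 + 342)² = 312² = 97344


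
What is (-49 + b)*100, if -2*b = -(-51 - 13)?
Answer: -8100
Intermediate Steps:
b = -32 (b = -(-1)*(-51 - 13)/2 = -(-1)*(-64)/2 = -½*64 = -32)
(-49 + b)*100 = (-49 - 32)*100 = -81*100 = -8100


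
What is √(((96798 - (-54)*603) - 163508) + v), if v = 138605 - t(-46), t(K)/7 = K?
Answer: √104779 ≈ 323.70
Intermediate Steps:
t(K) = 7*K
v = 138927 (v = 138605 - 7*(-46) = 138605 - 1*(-322) = 138605 + 322 = 138927)
√(((96798 - (-54)*603) - 163508) + v) = √(((96798 - (-54)*603) - 163508) + 138927) = √(((96798 - 1*(-32562)) - 163508) + 138927) = √(((96798 + 32562) - 163508) + 138927) = √((129360 - 163508) + 138927) = √(-34148 + 138927) = √104779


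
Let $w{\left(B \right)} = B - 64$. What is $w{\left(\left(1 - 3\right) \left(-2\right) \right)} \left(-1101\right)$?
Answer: $66060$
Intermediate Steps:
$w{\left(B \right)} = -64 + B$
$w{\left(\left(1 - 3\right) \left(-2\right) \right)} \left(-1101\right) = \left(-64 + \left(1 - 3\right) \left(-2\right)\right) \left(-1101\right) = \left(-64 - -4\right) \left(-1101\right) = \left(-64 + 4\right) \left(-1101\right) = \left(-60\right) \left(-1101\right) = 66060$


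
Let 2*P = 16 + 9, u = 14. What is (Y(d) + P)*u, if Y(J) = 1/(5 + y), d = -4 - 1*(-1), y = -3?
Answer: 182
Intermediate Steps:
P = 25/2 (P = (16 + 9)/2 = (½)*25 = 25/2 ≈ 12.500)
d = -3 (d = -4 + 1 = -3)
Y(J) = ½ (Y(J) = 1/(5 - 3) = 1/2 = ½)
(Y(d) + P)*u = (½ + 25/2)*14 = 13*14 = 182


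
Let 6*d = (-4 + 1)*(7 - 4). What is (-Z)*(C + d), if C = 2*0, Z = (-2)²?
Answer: 6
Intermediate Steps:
Z = 4
d = -3/2 (d = ((-4 + 1)*(7 - 4))/6 = (-3*3)/6 = (⅙)*(-9) = -3/2 ≈ -1.5000)
C = 0
(-Z)*(C + d) = (-1*4)*(0 - 3/2) = -4*(-3/2) = 6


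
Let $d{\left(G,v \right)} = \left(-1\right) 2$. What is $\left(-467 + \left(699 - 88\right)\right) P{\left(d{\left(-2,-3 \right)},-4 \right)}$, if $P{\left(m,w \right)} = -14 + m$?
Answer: $-2304$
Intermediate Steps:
$d{\left(G,v \right)} = -2$
$\left(-467 + \left(699 - 88\right)\right) P{\left(d{\left(-2,-3 \right)},-4 \right)} = \left(-467 + \left(699 - 88\right)\right) \left(-14 - 2\right) = \left(-467 + \left(699 - 88\right)\right) \left(-16\right) = \left(-467 + 611\right) \left(-16\right) = 144 \left(-16\right) = -2304$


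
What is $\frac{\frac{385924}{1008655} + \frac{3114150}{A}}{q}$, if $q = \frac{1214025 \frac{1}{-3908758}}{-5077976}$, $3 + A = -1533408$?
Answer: $- \frac{16866812337569612303732896}{625903810374558375} \approx -2.6948 \cdot 10^{7}$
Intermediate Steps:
$A = -1533411$ ($A = -3 - 1533408 = -1533411$)
$q = \frac{1214025}{19848579313808}$ ($q = 1214025 \left(- \frac{1}{3908758}\right) \left(- \frac{1}{5077976}\right) = \left(- \frac{1214025}{3908758}\right) \left(- \frac{1}{5077976}\right) = \frac{1214025}{19848579313808} \approx 6.1164 \cdot 10^{-8}$)
$\frac{\frac{385924}{1008655} + \frac{3114150}{A}}{q} = \frac{\frac{385924}{1008655} + \frac{3114150}{-1533411}}{\frac{1214025}{19848579313808}} = \left(385924 \cdot \frac{1}{1008655} + 3114150 \left(- \frac{1}{1533411}\right)\right) \frac{19848579313808}{1214025} = \left(\frac{385924}{1008655} - \frac{1038050}{511137}\right) \frac{19848579313808}{1214025} = \left(- \frac{849774287162}{515560890735}\right) \frac{19848579313808}{1214025} = - \frac{16866812337569612303732896}{625903810374558375}$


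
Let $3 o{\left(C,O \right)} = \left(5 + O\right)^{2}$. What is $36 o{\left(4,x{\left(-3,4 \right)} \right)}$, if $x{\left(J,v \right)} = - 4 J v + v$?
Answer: $38988$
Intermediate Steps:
$x{\left(J,v \right)} = v - 4 J v$ ($x{\left(J,v \right)} = - 4 J v + v = v - 4 J v$)
$o{\left(C,O \right)} = \frac{\left(5 + O\right)^{2}}{3}$
$36 o{\left(4,x{\left(-3,4 \right)} \right)} = 36 \frac{\left(5 + 4 \left(1 - -12\right)\right)^{2}}{3} = 36 \frac{\left(5 + 4 \left(1 + 12\right)\right)^{2}}{3} = 36 \frac{\left(5 + 4 \cdot 13\right)^{2}}{3} = 36 \frac{\left(5 + 52\right)^{2}}{3} = 36 \frac{57^{2}}{3} = 36 \cdot \frac{1}{3} \cdot 3249 = 36 \cdot 1083 = 38988$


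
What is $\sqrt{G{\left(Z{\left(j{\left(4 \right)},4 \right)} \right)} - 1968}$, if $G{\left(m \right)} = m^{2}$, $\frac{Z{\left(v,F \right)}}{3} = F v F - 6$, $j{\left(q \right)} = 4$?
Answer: $2 \sqrt{7077} \approx 168.25$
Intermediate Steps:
$Z{\left(v,F \right)} = -18 + 3 v F^{2}$ ($Z{\left(v,F \right)} = 3 \left(F v F - 6\right) = 3 \left(v F^{2} - 6\right) = 3 \left(-6 + v F^{2}\right) = -18 + 3 v F^{2}$)
$\sqrt{G{\left(Z{\left(j{\left(4 \right)},4 \right)} \right)} - 1968} = \sqrt{\left(-18 + 3 \cdot 4 \cdot 4^{2}\right)^{2} - 1968} = \sqrt{\left(-18 + 3 \cdot 4 \cdot 16\right)^{2} - 1968} = \sqrt{\left(-18 + 192\right)^{2} - 1968} = \sqrt{174^{2} - 1968} = \sqrt{30276 - 1968} = \sqrt{28308} = 2 \sqrt{7077}$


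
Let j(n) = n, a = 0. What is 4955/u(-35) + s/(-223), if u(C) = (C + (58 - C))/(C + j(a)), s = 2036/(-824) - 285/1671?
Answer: -1109372178059/371018257 ≈ -2990.1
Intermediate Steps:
s = -303083/114742 (s = 2036*(-1/824) - 285*1/1671 = -509/206 - 95/557 = -303083/114742 ≈ -2.6414)
u(C) = 58/C (u(C) = (C + (58 - C))/(C + 0) = 58/C)
4955/u(-35) + s/(-223) = 4955/((58/(-35))) - 303083/114742/(-223) = 4955/((58*(-1/35))) - 303083/114742*(-1/223) = 4955/(-58/35) + 303083/25587466 = 4955*(-35/58) + 303083/25587466 = -173425/58 + 303083/25587466 = -1109372178059/371018257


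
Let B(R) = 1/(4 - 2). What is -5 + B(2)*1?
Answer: -9/2 ≈ -4.5000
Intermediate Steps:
B(R) = ½ (B(R) = 1/2 = ½)
-5 + B(2)*1 = -5 + (½)*1 = -5 + ½ = -9/2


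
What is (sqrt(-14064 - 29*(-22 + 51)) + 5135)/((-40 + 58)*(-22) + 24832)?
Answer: 5135/24436 + I*sqrt(14905)/24436 ≈ 0.21014 + 0.0049962*I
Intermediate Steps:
(sqrt(-14064 - 29*(-22 + 51)) + 5135)/((-40 + 58)*(-22) + 24832) = (sqrt(-14064 - 29*29) + 5135)/(18*(-22) + 24832) = (sqrt(-14064 - 841) + 5135)/(-396 + 24832) = (sqrt(-14905) + 5135)/24436 = (I*sqrt(14905) + 5135)*(1/24436) = (5135 + I*sqrt(14905))*(1/24436) = 5135/24436 + I*sqrt(14905)/24436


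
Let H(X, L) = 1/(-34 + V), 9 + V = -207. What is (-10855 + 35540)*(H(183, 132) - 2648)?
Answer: -3268298937/50 ≈ -6.5366e+7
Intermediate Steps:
V = -216 (V = -9 - 207 = -216)
H(X, L) = -1/250 (H(X, L) = 1/(-34 - 216) = 1/(-250) = -1/250)
(-10855 + 35540)*(H(183, 132) - 2648) = (-10855 + 35540)*(-1/250 - 2648) = 24685*(-662001/250) = -3268298937/50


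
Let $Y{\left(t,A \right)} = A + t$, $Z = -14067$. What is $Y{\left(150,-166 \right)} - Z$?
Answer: $14051$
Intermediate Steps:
$Y{\left(150,-166 \right)} - Z = \left(-166 + 150\right) - -14067 = -16 + 14067 = 14051$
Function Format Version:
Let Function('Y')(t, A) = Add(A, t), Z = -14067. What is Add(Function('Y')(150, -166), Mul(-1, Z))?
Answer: 14051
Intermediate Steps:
Add(Function('Y')(150, -166), Mul(-1, Z)) = Add(Add(-166, 150), Mul(-1, -14067)) = Add(-16, 14067) = 14051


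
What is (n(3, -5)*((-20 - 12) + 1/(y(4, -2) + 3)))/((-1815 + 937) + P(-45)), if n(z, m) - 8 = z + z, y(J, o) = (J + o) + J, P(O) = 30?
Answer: 2009/3816 ≈ 0.52647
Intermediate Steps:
y(J, o) = o + 2*J
n(z, m) = 8 + 2*z (n(z, m) = 8 + (z + z) = 8 + 2*z)
(n(3, -5)*((-20 - 12) + 1/(y(4, -2) + 3)))/((-1815 + 937) + P(-45)) = ((8 + 2*3)*((-20 - 12) + 1/((-2 + 2*4) + 3)))/((-1815 + 937) + 30) = ((8 + 6)*(-32 + 1/((-2 + 8) + 3)))/(-878 + 30) = (14*(-32 + 1/(6 + 3)))/(-848) = (14*(-32 + 1/9))*(-1/848) = (14*(-287/9))*(-1/848) = -4018/9*(-1/848) = 2009/3816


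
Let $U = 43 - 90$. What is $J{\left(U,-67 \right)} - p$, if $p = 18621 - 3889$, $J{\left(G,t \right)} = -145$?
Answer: $-14877$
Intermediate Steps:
$U = -47$ ($U = 43 - 90 = -47$)
$p = 14732$
$J{\left(U,-67 \right)} - p = -145 - 14732 = -14877$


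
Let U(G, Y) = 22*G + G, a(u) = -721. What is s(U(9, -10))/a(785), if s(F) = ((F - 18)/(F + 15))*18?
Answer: -81/3811 ≈ -0.021254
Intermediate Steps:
U(G, Y) = 23*G
s(F) = 18*(-18 + F)/(15 + F) (s(F) = ((-18 + F)/(15 + F))*18 = 18*(-18 + F)/(15 + F))
s(U(9, -10))/a(785) = (18*(-18 + 23*9)/(15 + 23*9))/(-721) = (18*(-18 + 207)/(15 + 207))*(-1/721) = (18*189/222)*(-1/721) = (18*(1/222)*189)*(-1/721) = (567/37)*(-1/721) = -81/3811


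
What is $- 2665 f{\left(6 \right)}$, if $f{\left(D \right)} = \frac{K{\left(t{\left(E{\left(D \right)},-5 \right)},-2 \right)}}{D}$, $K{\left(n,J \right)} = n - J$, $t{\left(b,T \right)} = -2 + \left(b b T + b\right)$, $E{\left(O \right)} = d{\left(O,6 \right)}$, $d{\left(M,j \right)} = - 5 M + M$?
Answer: $1289860$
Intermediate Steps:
$d{\left(M,j \right)} = - 4 M$
$E{\left(O \right)} = - 4 O$
$t{\left(b,T \right)} = -2 + b + T b^{2}$ ($t{\left(b,T \right)} = -2 + \left(b^{2} T + b\right) = -2 + \left(T b^{2} + b\right) = -2 + \left(b + T b^{2}\right) = -2 + b + T b^{2}$)
$f{\left(D \right)} = \frac{- 80 D^{2} - 4 D}{D}$ ($f{\left(D \right)} = \frac{\left(-2 - 4 D - 5 \left(- 4 D\right)^{2}\right) - -2}{D} = \frac{\left(-2 - 4 D - 5 \cdot 16 D^{2}\right) + 2}{D} = \frac{\left(-2 - 4 D - 80 D^{2}\right) + 2}{D} = \frac{\left(-2 - 80 D^{2} - 4 D\right) + 2}{D} = \frac{- 80 D^{2} - 4 D}{D}$)
$- 2665 f{\left(6 \right)} = - 2665 \left(-4 - 480\right) = \left(-2665\right) \left(-484\right) = 1289860$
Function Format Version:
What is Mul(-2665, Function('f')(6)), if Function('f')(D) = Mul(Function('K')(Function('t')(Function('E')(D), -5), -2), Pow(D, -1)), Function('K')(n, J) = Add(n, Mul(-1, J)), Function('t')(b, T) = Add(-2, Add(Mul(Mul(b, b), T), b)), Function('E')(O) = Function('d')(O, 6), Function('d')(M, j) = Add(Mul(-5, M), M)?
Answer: 1289860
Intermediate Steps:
Function('d')(M, j) = Mul(-4, M)
Function('E')(O) = Mul(-4, O)
Function('t')(b, T) = Add(-2, b, Mul(T, Pow(b, 2))) (Function('t')(b, T) = Add(-2, Add(Mul(Pow(b, 2), T), b)) = Add(-2, Add(Mul(T, Pow(b, 2)), b)) = Add(-2, Add(b, Mul(T, Pow(b, 2)))) = Add(-2, b, Mul(T, Pow(b, 2))))
Function('f')(D) = Mul(Pow(D, -1), Add(Mul(-80, Pow(D, 2)), Mul(-4, D))) (Function('f')(D) = Mul(Add(Add(-2, Mul(-4, D), Mul(-5, Pow(Mul(-4, D), 2))), Mul(-1, -2)), Pow(D, -1)) = Mul(Add(Add(-2, Mul(-4, D), Mul(-5, Mul(16, Pow(D, 2)))), 2), Pow(D, -1)) = Mul(Add(Add(-2, Mul(-4, D), Mul(-80, Pow(D, 2))), 2), Pow(D, -1)) = Mul(Add(Add(-2, Mul(-80, Pow(D, 2)), Mul(-4, D)), 2), Pow(D, -1)) = Mul(Add(Mul(-80, Pow(D, 2)), Mul(-4, D)), Pow(D, -1)) = Mul(Pow(D, -1), Add(Mul(-80, Pow(D, 2)), Mul(-4, D))))
Mul(-2665, Function('f')(6)) = Mul(-2665, Add(-4, Mul(-80, 6))) = Mul(-2665, Add(-4, -480)) = Mul(-2665, -484) = 1289860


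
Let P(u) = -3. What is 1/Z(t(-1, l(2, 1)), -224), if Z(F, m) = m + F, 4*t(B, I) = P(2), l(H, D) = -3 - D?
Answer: -4/899 ≈ -0.0044494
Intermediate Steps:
t(B, I) = -¾ (t(B, I) = (¼)*(-3) = -¾)
Z(F, m) = F + m
1/Z(t(-1, l(2, 1)), -224) = 1/(-¾ - 224) = 1/(-899/4) = -4/899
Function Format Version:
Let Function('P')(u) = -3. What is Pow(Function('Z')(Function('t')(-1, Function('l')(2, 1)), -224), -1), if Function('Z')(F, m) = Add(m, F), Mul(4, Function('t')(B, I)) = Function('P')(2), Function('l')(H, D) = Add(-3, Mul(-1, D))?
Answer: Rational(-4, 899) ≈ -0.0044494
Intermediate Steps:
Function('t')(B, I) = Rational(-3, 4) (Function('t')(B, I) = Mul(Rational(1, 4), -3) = Rational(-3, 4))
Function('Z')(F, m) = Add(F, m)
Pow(Function('Z')(Function('t')(-1, Function('l')(2, 1)), -224), -1) = Pow(Add(Rational(-3, 4), -224), -1) = Pow(Rational(-899, 4), -1) = Rational(-4, 899)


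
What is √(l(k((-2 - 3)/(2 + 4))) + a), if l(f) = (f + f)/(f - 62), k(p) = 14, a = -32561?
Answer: I*√1172217/6 ≈ 180.45*I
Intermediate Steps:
l(f) = 2*f/(-62 + f) (l(f) = (2*f)/(-62 + f) = 2*f/(-62 + f))
√(l(k((-2 - 3)/(2 + 4))) + a) = √(2*14/(-62 + 14) - 32561) = √(2*14/(-48) - 32561) = √(2*14*(-1/48) - 32561) = √(-7/12 - 32561) = √(-390739/12) = I*√1172217/6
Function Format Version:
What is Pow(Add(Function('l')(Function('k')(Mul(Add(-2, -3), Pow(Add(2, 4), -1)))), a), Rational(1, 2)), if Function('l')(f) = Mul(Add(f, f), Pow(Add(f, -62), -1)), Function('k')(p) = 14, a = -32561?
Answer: Mul(Rational(1, 6), I, Pow(1172217, Rational(1, 2))) ≈ Mul(180.45, I)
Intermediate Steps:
Function('l')(f) = Mul(2, f, Pow(Add(-62, f), -1)) (Function('l')(f) = Mul(Mul(2, f), Pow(Add(-62, f), -1)) = Mul(2, f, Pow(Add(-62, f), -1)))
Pow(Add(Function('l')(Function('k')(Mul(Add(-2, -3), Pow(Add(2, 4), -1)))), a), Rational(1, 2)) = Pow(Add(Mul(2, 14, Pow(Add(-62, 14), -1)), -32561), Rational(1, 2)) = Pow(Add(Mul(2, 14, Pow(-48, -1)), -32561), Rational(1, 2)) = Pow(Add(Mul(2, 14, Rational(-1, 48)), -32561), Rational(1, 2)) = Pow(Add(Rational(-7, 12), -32561), Rational(1, 2)) = Pow(Rational(-390739, 12), Rational(1, 2)) = Mul(Rational(1, 6), I, Pow(1172217, Rational(1, 2)))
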